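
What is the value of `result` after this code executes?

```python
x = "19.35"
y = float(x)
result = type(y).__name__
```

x is str; y is float; result = 'float'

'float'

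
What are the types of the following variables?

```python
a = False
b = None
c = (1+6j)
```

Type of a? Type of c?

a is assigned the constant False, which has type bool; c is assigned (1+6j), an int plus an imaginary literal (j suffix), which evaluates to complex

bool, complex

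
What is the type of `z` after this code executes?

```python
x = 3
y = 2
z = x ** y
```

positive int ** positive int = int

int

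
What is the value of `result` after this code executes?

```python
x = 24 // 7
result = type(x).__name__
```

x is int; result = 'int'

'int'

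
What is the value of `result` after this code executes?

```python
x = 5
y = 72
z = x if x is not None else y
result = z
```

x = 5; y = 72; z = 5; result = 5

5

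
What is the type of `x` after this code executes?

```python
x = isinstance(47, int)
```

isinstance() returns bool

bool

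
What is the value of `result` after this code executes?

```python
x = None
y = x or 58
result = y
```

x = None; y = 58; result = 58

58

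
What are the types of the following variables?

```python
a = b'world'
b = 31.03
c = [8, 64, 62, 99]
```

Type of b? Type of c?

b is assigned a number with a decimal point, so it is a float; c is assigned a list literal (square brackets)

float, list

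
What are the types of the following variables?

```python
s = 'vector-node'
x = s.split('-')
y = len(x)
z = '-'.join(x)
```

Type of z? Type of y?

str.join() returns str; len() returns int

str, int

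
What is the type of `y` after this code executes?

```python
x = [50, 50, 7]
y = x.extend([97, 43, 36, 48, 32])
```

list.extend() returns None

NoneType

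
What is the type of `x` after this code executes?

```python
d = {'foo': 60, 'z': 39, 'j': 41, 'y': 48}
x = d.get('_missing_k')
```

dict.get() returns None when key not found

NoneType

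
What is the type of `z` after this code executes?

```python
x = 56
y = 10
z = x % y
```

int % int = int

int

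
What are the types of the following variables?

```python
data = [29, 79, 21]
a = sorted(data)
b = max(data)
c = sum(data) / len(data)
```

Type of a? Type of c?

sorted() returns list; int / int = float

list, float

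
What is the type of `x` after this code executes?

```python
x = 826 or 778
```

'or' returns first truthy value (int)

int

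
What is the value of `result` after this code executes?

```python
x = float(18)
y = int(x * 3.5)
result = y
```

x = 18.0; y = 63; result = 63

63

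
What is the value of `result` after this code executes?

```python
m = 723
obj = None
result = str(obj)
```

m = 723; obj = None; result = 'None'

'None'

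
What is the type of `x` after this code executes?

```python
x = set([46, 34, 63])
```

set() constructor returns set

set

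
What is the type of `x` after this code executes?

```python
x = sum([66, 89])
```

sum() of ints returns int

int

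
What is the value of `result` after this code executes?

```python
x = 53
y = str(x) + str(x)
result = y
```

x = 53; y = '5353'; result = '5353'

'5353'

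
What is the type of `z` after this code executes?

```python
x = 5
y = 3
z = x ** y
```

positive int ** positive int = int

int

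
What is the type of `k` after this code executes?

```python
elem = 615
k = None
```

None has type NoneType

NoneType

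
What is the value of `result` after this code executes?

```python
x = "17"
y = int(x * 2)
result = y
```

x = '17'; y = 1717; result = 1717

1717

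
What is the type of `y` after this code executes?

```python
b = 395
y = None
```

None has type NoneType

NoneType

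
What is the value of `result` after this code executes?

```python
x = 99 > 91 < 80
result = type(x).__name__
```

x is bool; result = 'bool'

'bool'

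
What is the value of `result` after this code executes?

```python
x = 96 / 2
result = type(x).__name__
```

x is float; result = 'float'

'float'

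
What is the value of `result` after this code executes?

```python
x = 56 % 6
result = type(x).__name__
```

x is int; result = 'int'

'int'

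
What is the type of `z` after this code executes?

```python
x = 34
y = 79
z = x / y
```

int / int = float

float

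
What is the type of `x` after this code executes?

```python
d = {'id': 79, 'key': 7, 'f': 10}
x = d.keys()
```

.keys() returns dict_keys view

dict_keys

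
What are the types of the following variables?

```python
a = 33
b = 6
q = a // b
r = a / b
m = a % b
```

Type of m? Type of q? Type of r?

% of ints returns int; // returns int; / returns float

int, int, float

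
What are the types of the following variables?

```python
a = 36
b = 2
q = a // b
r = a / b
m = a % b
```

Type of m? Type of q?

% of ints returns int; // returns int

int, int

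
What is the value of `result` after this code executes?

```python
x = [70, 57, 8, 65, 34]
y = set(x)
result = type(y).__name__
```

x is list; y is set; result = 'set'

'set'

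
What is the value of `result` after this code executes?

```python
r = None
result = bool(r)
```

r = None; result = False

False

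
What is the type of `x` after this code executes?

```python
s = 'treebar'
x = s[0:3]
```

Slicing a str returns str

str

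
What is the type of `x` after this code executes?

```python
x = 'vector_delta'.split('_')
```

str.split() returns list

list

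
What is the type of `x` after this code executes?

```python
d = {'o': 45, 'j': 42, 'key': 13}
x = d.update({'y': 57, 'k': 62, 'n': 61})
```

dict.update() returns None

NoneType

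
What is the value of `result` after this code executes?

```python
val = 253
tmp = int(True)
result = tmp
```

val = 253; tmp = 1; result = 1

1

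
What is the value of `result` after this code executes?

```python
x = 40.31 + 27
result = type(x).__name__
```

x is float; result = 'float'

'float'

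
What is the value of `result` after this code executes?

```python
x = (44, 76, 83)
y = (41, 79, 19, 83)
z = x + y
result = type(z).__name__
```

x is tuple; y is tuple; z is tuple; result = 'tuple'

'tuple'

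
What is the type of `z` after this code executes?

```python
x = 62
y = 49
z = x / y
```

int / int = float

float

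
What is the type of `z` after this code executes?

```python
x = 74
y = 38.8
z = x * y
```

int * float = float

float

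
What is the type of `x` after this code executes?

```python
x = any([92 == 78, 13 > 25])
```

any() returns bool

bool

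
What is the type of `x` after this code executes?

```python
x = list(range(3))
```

list(range()) returns list

list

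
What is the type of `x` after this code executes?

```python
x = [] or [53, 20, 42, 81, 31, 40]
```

'or' returns first truthy value (list)

list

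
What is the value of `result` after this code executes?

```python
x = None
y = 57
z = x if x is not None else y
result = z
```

x = None; y = 57; z = 57; result = 57

57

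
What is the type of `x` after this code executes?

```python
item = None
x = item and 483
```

'and' returns first falsy value (None)

NoneType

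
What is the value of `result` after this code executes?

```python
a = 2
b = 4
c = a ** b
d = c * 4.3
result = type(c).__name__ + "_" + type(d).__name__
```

a is int; b is int; c is int; d is float; result = 'int_float'

'int_float'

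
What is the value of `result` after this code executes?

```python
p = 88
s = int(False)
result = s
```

p = 88; s = 0; result = 0

0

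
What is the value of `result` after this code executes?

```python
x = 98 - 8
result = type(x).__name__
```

x is int; result = 'int'

'int'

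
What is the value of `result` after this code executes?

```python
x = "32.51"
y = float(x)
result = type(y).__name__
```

x is str; y is float; result = 'float'

'float'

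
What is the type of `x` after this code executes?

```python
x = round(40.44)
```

round() with no decimal places returns int

int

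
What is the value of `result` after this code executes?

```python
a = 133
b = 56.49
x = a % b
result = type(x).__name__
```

a is int; b is float; x is float; result = 'float'

'float'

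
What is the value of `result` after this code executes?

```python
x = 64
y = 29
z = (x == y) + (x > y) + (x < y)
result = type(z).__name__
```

x is int; y is int; z is int; result = 'int'

'int'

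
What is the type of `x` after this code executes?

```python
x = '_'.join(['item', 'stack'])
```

str.join() returns str

str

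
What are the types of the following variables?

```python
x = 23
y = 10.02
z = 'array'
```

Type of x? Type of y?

x is assigned a bare integer (no decimal point), so it is an int; y is assigned a number with a decimal point, so it is a float

int, float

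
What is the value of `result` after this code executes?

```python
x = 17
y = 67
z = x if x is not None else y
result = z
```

x = 17; y = 67; z = 17; result = 17

17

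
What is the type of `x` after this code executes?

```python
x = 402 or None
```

'or' returns first truthy value

int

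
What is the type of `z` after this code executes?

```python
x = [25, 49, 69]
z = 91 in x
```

'in' operator returns bool

bool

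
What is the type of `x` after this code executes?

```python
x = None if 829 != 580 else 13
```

829 != 580 is True, so the if branch is taken

NoneType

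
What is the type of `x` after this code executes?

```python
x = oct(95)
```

oct() returns str representation

str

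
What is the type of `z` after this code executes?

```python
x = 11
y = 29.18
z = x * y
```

int * float = float

float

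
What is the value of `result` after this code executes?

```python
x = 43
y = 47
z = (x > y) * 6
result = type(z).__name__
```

x is int; y is int; z is int; result = 'int'

'int'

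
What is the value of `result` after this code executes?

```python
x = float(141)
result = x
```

x = 141.0; result = 141.0

141.0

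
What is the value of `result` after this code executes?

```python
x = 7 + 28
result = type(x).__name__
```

x is int; result = 'int'

'int'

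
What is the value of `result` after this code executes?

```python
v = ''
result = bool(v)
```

v = ''; result = False

False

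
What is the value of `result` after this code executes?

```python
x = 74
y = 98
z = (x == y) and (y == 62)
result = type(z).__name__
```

x is int; y is int; z is bool; result = 'bool'

'bool'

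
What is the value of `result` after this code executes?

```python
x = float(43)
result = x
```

x = 43.0; result = 43.0

43.0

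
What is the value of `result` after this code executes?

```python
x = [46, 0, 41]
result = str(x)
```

x = [46, 0, 41]; result = '[46, 0, 41]'

'[46, 0, 41]'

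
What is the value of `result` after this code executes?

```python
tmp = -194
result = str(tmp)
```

tmp = -194; result = '-194'

'-194'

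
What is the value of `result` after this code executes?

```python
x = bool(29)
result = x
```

x = True; result = True

True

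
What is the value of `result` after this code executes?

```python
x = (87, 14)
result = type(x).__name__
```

x is tuple; result = 'tuple'

'tuple'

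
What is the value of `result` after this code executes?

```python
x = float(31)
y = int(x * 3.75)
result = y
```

x = 31.0; y = 116; result = 116

116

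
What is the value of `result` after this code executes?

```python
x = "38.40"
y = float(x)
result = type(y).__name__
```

x is str; y is float; result = 'float'

'float'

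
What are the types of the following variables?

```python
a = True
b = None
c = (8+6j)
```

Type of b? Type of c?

b is assigned None, whose type is NoneType; c is assigned (8+6j), an int plus an imaginary literal (j suffix), which evaluates to complex

NoneType, complex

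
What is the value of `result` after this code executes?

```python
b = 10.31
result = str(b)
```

b = 10.31; result = '10.31'

'10.31'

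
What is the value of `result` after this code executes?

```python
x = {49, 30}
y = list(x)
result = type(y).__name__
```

x is set; y is list; result = 'list'

'list'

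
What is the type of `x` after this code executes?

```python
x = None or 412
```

'or' with None returns the other truthy value

int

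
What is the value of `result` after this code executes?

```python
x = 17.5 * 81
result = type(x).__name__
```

x is float; result = 'float'

'float'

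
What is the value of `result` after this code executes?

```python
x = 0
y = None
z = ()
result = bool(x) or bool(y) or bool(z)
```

x = 0; y = None; z = (); result = False

False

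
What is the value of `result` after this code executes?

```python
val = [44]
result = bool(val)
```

val = [44]; result = True

True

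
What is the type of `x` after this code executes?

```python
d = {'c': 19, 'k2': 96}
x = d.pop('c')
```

dict.pop() returns the value

int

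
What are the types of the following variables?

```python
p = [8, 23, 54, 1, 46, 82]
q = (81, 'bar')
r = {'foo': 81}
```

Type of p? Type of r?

p is assigned a list literal (square brackets); r is assigned a dict literal ({key: value})

list, dict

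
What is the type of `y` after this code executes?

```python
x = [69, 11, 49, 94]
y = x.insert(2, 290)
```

list.insert() returns None

NoneType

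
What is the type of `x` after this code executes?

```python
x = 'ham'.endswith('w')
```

str.endswith() returns bool

bool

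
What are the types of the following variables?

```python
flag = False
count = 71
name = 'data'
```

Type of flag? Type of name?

flag is assigned the constant False, which has type bool; name is assigned a quoted string literal, so it is a str

bool, str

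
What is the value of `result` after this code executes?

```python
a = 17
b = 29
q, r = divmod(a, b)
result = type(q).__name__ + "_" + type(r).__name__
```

a is int; b is int; q is int; r is int; result = 'int_int'

'int_int'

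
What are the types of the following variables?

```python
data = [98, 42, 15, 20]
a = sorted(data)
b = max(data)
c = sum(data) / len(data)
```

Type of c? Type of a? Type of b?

int / int = float; sorted() returns list; max of ints returns int

float, list, int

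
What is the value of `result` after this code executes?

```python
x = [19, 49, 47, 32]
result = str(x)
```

x = [19, 49, 47, 32]; result = '[19, 49, 47, 32]'

'[19, 49, 47, 32]'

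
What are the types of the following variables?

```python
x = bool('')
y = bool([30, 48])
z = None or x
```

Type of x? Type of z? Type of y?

bool() returns bool; None or bool returns the bool; bool() returns bool

bool, bool, bool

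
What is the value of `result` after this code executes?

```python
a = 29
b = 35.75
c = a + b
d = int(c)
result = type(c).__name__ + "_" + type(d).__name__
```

a is int; b is float; c is float; d is int; result = 'float_int'

'float_int'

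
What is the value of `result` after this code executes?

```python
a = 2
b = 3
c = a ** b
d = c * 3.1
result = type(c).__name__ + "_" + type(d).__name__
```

a is int; b is int; c is int; d is float; result = 'int_float'

'int_float'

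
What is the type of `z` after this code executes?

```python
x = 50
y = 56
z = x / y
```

int / int = float

float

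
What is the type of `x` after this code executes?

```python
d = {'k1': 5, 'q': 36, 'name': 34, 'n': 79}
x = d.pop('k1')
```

dict.pop() returns the value

int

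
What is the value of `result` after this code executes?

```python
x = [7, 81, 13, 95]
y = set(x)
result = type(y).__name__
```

x is list; y is set; result = 'set'

'set'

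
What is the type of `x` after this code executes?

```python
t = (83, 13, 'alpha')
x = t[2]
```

Index 2 of tuple is a str literal

str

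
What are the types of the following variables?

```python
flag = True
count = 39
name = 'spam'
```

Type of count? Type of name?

count is assigned a bare integer (no decimal point), so it is an int; name is assigned a quoted string literal, so it is a str

int, str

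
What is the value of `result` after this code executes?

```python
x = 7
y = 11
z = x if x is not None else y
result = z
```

x = 7; y = 11; z = 7; result = 7

7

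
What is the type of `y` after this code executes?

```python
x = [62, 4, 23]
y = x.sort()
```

list.sort() returns None (mutates in place)

NoneType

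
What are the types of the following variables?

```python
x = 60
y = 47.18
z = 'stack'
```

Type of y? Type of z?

y is assigned a number with a decimal point, so it is a float; z is assigned a quoted string literal, so it is a str

float, str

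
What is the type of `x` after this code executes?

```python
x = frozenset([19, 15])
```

frozenset() returns frozenset

frozenset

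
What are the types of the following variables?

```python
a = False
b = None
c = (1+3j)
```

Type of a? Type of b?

a is assigned the constant False, which has type bool; b is assigned None, whose type is NoneType

bool, NoneType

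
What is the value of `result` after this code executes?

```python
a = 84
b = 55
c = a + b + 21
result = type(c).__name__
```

a is int; b is int; c is int; result = 'int'

'int'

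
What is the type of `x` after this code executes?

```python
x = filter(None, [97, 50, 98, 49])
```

filter() returns a filter object

filter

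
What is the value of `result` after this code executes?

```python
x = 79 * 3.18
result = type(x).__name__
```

x is float; result = 'float'

'float'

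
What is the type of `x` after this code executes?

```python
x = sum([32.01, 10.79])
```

sum() of floats returns float

float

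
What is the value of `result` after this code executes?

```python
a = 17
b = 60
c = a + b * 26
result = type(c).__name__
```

a is int; b is int; c is int; result = 'int'

'int'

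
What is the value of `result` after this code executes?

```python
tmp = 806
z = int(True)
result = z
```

tmp = 806; z = 1; result = 1

1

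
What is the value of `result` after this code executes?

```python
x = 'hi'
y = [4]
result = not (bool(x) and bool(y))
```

x = 'hi'; y = [4]; result = False

False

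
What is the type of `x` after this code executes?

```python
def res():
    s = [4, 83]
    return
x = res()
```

Bare return returns None

NoneType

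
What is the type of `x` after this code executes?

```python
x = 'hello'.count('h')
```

str.count() returns int

int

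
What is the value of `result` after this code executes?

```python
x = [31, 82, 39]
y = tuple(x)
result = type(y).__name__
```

x is list; y is tuple; result = 'tuple'

'tuple'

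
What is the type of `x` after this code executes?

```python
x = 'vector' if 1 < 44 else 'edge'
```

Both branches of conditional are str

str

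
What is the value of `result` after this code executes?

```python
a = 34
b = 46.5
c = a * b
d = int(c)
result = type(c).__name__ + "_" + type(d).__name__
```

a is int; b is float; c is float; d is int; result = 'float_int'

'float_int'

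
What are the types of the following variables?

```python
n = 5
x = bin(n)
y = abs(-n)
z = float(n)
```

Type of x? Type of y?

bin() returns str; abs() of int returns int

str, int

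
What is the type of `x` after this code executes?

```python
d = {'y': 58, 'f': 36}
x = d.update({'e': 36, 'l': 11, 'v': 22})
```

dict.update() returns None

NoneType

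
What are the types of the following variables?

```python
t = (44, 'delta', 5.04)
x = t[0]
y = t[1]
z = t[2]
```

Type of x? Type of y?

tuple[0] is int; tuple[1] is str

int, str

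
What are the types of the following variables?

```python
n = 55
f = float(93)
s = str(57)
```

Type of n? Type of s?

n is assigned a bare integer (no decimal point), so it is an int; s is assigned the result of calling str(), which returns a str

int, str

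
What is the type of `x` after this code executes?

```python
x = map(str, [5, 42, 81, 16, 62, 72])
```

map() returns a map object

map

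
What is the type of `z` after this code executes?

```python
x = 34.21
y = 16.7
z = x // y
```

float // float = float

float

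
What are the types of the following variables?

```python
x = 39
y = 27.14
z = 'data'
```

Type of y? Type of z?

y is assigned a number with a decimal point, so it is a float; z is assigned a quoted string literal, so it is a str

float, str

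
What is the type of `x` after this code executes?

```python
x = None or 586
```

'or' with None returns the other truthy value

int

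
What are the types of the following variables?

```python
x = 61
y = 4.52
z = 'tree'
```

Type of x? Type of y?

x is assigned a bare integer (no decimal point), so it is an int; y is assigned a number with a decimal point, so it is a float

int, float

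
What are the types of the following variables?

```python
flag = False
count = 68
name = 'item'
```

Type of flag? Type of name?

flag is assigned the constant False, which has type bool; name is assigned a quoted string literal, so it is a str

bool, str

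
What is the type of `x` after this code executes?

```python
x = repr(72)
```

repr() returns str

str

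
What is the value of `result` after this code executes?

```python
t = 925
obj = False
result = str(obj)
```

t = 925; obj = False; result = 'False'

'False'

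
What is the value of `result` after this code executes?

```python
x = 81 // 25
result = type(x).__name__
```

x is int; result = 'int'

'int'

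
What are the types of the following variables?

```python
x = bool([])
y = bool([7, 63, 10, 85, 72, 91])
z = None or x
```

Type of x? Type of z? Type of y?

bool() returns bool; None or bool returns the bool; bool() returns bool

bool, bool, bool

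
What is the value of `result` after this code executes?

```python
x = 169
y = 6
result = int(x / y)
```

x = 169; y = 6; result = 28

28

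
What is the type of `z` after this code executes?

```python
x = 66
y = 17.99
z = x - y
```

int - float = float

float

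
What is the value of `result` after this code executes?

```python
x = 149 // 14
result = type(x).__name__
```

x is int; result = 'int'

'int'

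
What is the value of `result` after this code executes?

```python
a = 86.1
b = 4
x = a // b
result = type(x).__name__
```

a is float; b is int; x is float; result = 'float'

'float'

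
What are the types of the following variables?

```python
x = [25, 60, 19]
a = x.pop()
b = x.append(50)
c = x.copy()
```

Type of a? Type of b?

pop() returns element; append() returns None

int, NoneType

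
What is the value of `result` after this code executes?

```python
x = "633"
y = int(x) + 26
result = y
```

x = '633'; y = 659; result = 659

659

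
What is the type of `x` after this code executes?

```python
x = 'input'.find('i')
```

str.find() returns int index

int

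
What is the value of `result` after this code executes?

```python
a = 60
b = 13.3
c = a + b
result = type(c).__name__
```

a is int; b is float; c is float; result = 'float'

'float'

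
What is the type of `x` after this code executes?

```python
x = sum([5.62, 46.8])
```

sum() of floats returns float

float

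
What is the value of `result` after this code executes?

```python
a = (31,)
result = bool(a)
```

a = (31,); result = True

True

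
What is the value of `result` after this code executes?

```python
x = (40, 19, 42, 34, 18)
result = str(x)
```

x = (40, 19, 42, 34, 18); result = '(40, 19, 42, 34, 18)'

'(40, 19, 42, 34, 18)'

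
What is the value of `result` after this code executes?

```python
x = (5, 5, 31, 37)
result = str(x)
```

x = (5, 5, 31, 37); result = '(5, 5, 31, 37)'

'(5, 5, 31, 37)'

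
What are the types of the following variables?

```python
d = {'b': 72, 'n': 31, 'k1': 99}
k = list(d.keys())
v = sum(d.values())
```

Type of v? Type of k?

sum of ints is int; list() converts to list

int, list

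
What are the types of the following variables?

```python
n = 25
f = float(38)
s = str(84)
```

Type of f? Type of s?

f is assigned the result of calling float(), which returns a float; s is assigned the result of calling str(), which returns a str

float, str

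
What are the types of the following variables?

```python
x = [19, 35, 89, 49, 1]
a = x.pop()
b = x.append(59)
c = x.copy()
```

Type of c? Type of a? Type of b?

copy() returns list; pop() returns element; append() returns None

list, int, NoneType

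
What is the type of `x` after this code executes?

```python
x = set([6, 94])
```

set() constructor returns set

set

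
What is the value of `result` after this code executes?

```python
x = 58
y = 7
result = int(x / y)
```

x = 58; y = 7; result = 8

8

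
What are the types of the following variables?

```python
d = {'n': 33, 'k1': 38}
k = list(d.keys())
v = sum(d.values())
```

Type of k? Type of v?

list() converts to list; sum of ints is int

list, int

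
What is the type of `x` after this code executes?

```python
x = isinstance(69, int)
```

isinstance() returns bool

bool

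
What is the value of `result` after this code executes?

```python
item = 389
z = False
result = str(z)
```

item = 389; z = False; result = 'False'

'False'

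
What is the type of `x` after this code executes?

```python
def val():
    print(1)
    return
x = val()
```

Bare return returns None

NoneType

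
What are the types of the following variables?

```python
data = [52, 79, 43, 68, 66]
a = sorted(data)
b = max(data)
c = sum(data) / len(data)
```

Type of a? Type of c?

sorted() returns list; int / int = float

list, float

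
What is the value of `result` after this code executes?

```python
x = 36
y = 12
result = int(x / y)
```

x = 36; y = 12; result = 3

3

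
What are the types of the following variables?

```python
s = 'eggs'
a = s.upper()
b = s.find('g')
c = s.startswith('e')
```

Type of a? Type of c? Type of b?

upper() returns str; startswith() returns bool; find() returns int

str, bool, int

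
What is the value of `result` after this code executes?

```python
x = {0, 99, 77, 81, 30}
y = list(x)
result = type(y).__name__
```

x is set; y is list; result = 'list'

'list'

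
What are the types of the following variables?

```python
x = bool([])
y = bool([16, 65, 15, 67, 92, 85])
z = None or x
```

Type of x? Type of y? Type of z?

bool() returns bool; bool() returns bool; None or bool returns the bool

bool, bool, bool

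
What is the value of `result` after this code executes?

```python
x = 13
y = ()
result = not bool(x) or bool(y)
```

x = 13; y = (); result = False

False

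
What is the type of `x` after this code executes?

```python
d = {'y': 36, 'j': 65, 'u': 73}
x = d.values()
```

.values() returns dict_values view

dict_values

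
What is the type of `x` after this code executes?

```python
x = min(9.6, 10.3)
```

min() of floats returns float

float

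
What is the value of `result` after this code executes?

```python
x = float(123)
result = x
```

x = 123.0; result = 123.0

123.0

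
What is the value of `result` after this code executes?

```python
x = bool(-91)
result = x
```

x = True; result = True

True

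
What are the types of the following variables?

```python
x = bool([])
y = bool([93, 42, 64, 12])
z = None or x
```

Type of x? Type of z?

bool() returns bool; None or bool returns the bool

bool, bool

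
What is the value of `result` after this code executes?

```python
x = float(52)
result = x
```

x = 52.0; result = 52.0

52.0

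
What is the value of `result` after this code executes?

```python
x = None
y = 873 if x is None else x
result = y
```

x = None; y = 873; result = 873

873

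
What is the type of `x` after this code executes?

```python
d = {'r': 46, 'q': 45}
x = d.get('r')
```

dict.get() returns value type when found

int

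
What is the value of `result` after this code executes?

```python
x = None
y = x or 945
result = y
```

x = None; y = 945; result = 945

945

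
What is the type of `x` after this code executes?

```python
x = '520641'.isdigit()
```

str.isdigit() returns bool

bool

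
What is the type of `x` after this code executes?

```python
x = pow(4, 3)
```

pow(int, int) returns int

int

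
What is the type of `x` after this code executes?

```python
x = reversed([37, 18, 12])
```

reversed() on a list returns list_reverseiterator

list_reverseiterator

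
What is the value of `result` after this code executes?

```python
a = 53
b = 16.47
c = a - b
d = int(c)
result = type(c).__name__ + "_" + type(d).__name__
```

a is int; b is float; c is float; d is int; result = 'float_int'

'float_int'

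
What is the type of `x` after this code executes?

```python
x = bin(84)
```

bin() returns str representation

str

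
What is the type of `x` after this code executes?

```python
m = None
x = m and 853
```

'and' returns first falsy value (None)

NoneType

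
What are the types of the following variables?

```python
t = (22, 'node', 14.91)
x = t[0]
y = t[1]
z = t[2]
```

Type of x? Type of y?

tuple[0] is int; tuple[1] is str

int, str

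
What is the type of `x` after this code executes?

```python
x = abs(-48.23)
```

abs() of float returns float

float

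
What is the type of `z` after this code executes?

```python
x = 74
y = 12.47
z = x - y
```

int - float = float

float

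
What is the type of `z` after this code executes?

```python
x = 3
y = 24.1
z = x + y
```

int + float = float

float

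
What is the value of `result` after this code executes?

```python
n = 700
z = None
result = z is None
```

n = 700; z = None; result = True

True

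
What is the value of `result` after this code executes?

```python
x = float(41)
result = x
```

x = 41.0; result = 41.0

41.0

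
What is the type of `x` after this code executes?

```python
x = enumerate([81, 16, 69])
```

enumerate() returns an enumerate object

enumerate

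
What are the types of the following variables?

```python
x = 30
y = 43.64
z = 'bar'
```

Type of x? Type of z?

x is assigned a bare integer (no decimal point), so it is an int; z is assigned a quoted string literal, so it is a str

int, str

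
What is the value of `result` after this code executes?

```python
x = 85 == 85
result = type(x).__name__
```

x is bool; result = 'bool'

'bool'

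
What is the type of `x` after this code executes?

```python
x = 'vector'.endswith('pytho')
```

str.endswith() returns bool

bool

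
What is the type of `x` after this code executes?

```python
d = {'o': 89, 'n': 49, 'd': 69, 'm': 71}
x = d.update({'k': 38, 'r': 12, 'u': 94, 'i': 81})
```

dict.update() returns None

NoneType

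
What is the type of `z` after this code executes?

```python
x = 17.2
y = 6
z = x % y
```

float % int = float

float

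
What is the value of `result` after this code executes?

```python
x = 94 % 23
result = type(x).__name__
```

x is int; result = 'int'

'int'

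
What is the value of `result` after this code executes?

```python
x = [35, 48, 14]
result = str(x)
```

x = [35, 48, 14]; result = '[35, 48, 14]'

'[35, 48, 14]'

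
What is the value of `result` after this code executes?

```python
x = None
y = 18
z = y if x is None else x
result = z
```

x = None; y = 18; z = 18; result = 18

18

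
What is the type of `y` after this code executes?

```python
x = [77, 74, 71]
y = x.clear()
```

list.clear() returns None

NoneType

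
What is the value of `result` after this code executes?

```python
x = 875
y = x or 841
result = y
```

x = 875; y = 875; result = 875

875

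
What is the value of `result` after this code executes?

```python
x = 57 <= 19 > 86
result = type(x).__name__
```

x is bool; result = 'bool'

'bool'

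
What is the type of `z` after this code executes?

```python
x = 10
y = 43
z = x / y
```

int / int = float

float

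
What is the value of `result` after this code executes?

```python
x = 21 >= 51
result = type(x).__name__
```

x is bool; result = 'bool'

'bool'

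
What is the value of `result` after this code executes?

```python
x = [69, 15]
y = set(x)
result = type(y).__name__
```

x is list; y is set; result = 'set'

'set'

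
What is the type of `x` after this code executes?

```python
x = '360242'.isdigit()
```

str.isdigit() returns bool

bool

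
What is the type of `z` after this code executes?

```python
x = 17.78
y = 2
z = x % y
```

float % int = float

float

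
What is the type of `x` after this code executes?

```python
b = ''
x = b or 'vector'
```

'or' returns first truthy value (str)

str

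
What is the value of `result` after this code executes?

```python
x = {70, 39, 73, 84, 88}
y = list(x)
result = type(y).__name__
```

x is set; y is list; result = 'list'

'list'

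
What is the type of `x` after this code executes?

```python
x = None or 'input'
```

'or' with None returns the other truthy value (str)

str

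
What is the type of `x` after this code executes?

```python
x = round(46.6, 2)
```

round() with decimal places returns float

float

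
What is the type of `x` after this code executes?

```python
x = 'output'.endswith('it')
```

str.endswith() returns bool

bool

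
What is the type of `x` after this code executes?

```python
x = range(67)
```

range() returns a range object

range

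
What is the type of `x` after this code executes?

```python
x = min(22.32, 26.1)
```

min() of floats returns float

float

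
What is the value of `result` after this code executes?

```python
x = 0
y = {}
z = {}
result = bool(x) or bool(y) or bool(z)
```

x = 0; y = {}; z = {}; result = False

False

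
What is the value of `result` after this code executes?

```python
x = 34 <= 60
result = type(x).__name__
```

x is bool; result = 'bool'

'bool'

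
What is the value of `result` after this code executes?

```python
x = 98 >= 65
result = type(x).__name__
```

x is bool; result = 'bool'

'bool'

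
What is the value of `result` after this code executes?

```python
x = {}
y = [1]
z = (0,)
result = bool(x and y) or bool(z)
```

x = {}; y = [1]; z = (0,); result = True

True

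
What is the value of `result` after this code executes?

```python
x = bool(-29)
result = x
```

x = True; result = True

True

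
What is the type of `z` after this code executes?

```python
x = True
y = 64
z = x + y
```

bool + int = int (bool is subclass of int)

int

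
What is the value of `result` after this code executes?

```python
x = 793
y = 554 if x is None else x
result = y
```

x = 793; y = 793; result = 793

793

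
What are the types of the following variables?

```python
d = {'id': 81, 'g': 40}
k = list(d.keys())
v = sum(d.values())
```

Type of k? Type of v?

list() converts to list; sum of ints is int

list, int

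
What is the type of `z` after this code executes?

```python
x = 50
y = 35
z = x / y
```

int / int = float

float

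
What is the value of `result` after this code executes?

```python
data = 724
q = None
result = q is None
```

data = 724; q = None; result = True

True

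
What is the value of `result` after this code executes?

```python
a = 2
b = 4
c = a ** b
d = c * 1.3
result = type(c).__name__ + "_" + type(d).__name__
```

a is int; b is int; c is int; d is float; result = 'int_float'

'int_float'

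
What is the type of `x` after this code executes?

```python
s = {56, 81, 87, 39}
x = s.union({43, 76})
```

set.union() returns a new set

set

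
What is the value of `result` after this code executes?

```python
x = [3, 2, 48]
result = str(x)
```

x = [3, 2, 48]; result = '[3, 2, 48]'

'[3, 2, 48]'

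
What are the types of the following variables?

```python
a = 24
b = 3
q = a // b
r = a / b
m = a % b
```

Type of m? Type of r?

% of ints returns int; / returns float

int, float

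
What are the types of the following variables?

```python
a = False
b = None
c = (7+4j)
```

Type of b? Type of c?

b is assigned None, whose type is NoneType; c is assigned (7+4j), an int plus an imaginary literal (j suffix), which evaluates to complex

NoneType, complex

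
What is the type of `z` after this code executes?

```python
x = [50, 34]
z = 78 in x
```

'in' operator returns bool

bool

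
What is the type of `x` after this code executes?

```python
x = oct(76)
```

oct() returns str representation

str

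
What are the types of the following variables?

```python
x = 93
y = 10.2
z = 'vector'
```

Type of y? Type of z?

y is assigned a number with a decimal point, so it is a float; z is assigned a quoted string literal, so it is a str

float, str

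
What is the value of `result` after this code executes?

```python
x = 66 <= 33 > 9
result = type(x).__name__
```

x is bool; result = 'bool'

'bool'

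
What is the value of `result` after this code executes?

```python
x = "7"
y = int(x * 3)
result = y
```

x = '7'; y = 777; result = 777

777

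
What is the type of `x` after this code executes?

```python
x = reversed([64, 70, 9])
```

reversed() on a list returns list_reverseiterator

list_reverseiterator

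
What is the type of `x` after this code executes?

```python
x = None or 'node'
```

'or' with None returns the other truthy value (str)

str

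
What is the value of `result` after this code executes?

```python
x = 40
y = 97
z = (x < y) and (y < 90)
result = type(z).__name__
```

x is int; y is int; z is bool; result = 'bool'

'bool'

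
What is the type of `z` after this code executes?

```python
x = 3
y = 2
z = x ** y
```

positive int ** positive int = int

int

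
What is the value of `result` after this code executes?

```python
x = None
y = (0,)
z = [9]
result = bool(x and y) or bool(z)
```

x = None; y = (0,); z = [9]; result = True

True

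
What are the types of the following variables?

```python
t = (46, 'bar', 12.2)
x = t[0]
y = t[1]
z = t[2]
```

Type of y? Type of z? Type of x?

tuple[1] is str; tuple[2] is float; tuple[0] is int

str, float, int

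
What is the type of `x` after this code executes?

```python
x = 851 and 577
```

'and' with truthy values returns last operand (int)

int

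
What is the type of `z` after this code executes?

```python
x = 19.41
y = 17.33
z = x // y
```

float // float = float

float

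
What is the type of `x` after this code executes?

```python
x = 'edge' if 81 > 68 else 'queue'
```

Both branches of conditional are str

str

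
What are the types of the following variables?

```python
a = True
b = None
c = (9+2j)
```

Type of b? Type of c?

b is assigned None, whose type is NoneType; c is assigned (9+2j), an int plus an imaginary literal (j suffix), which evaluates to complex

NoneType, complex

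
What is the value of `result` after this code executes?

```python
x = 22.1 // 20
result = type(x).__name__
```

x is float; result = 'float'

'float'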